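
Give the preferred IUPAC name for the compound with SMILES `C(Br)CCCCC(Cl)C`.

The longest continuous carbon chain has 7 atoms, so the parent hydride is heptane.
The numbering direction is chosen so that the substituent locant set {1,6} is lower than {2,7} at the first point of difference.
That gives a bromo group at C-1; a chloro group at C-6.
Substituent prefixes are cited in alphabetical order (multiplying prefixes like di-/tri- are ignored for ordering).
The name is 1-bromo-6-chloroheptane.

1-bromo-6-chloroheptane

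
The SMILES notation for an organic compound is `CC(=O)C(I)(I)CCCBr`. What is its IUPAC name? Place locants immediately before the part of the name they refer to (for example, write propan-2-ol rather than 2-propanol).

6-bromo-3,3-diiodohexan-2-one

The longest chain bearing the carbonyl is 6 carbons long (hexane).
The principal characteristic group is a ketone (C=O on an internal carbon), named with the suffix -one.
Number the chain so that numbering from this end puts the carbonyl group at C-2 rather than C-5.
This places the carbonyl at C-2; a bromo group at C-6; two iodo groups at C-3.
Substituent prefixes are cited in alphabetical order (multiplying prefixes like di-/tri- are ignored for ordering).
The name is 6-bromo-3,3-diiodohexan-2-one.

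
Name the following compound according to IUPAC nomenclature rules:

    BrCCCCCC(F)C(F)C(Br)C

1,8-dibromo-6,7-difluorononane

The longest continuous carbon chain has 9 atoms, so the parent hydride is nonane.
The numbering direction is chosen so that the substituent locant set {1,6,7,8} is lower than {2,3,4,9} at the first point of difference.
That gives bromo groups at C-1 and C-8; fluoro groups at C-6 and C-7.
Substituent prefixes are cited in alphabetical order (multiplying prefixes like di-/tri- are ignored for ordering).
Assembling the pieces gives 1,8-dibromo-6,7-difluorononane.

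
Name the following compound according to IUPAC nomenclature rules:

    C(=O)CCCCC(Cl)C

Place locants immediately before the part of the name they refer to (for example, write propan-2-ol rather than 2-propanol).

6-chloroheptanal

The longest carbon chain that includes the –CHO group has 7 carbons, so the parent hydride is heptane.
The principal characteristic group is an aldehyde (terminal –CHO), named with the suffix -al.
The numbering direction is chosen so that the aldehyde carbon is C-1 by definition.
That gives a chloro group at C-6.
Putting it together: 6-chloroheptanal.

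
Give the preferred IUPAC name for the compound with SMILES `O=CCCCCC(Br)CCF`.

Counting along the main chain through the –CHO group gives 8 carbons: the parent is octane.
The principal characteristic group is an aldehyde (terminal –CHO), named with the suffix -al.
The numbering direction is chosen so that the aldehyde carbon is C-1 by definition.
That gives a bromo group at C-6; a fluoro group at C-8.
Substituent prefixes are cited in alphabetical order (multiplying prefixes like di-/tri- are ignored for ordering).
The name is 6-bromo-8-fluorooctanal.

6-bromo-8-fluorooctanal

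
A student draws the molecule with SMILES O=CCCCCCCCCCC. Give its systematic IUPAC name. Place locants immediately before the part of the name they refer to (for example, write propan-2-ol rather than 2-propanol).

undecanal

Counting along the main chain through the –CHO group gives 11 carbons: the parent is undecane.
An aldehyde (terminal –CHO) is the principal characteristic group, giving the suffix -al.
Number the chain so that the aldehyde carbon is C-1 by definition.
Putting it together: undecanal.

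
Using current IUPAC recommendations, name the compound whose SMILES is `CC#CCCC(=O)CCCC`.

dec-8-yn-5-one

The longest carbon chain that includes the carbonyl and the multiple bond has 10 carbons, so the parent hydride is decane.
The principal characteristic group is a ketone (C=O on an internal carbon), named with the suffix -one.
There is one C≡C triple bond, indicated by the ending -yne.
The numbering direction is chosen so that numbering from this end puts the carbonyl group at C-5 rather than C-6.
This places the carbonyl at C-5; the triple bond between C-8 and C-9.
Putting it together: dec-8-yn-5-one.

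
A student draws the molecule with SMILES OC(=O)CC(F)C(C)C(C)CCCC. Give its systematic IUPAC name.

The longest chain bearing the –COOH group is 9 carbons long (nonane).
A carboxylic acid (terminal –COOH) is the principal characteristic group, giving the suffix -oic acid.
The numbering direction is chosen so that the carboxylic acid carbon is C-1 by definition.
With this numbering: a fluoro group at C-3; methyl groups at C-4 and C-5.
Substituent prefixes are cited in alphabetical order (multiplying prefixes like di-/tri- are ignored for ordering).
Putting it together: 3-fluoro-4,5-dimethylnonanoic acid.

3-fluoro-4,5-dimethylnonanoic acid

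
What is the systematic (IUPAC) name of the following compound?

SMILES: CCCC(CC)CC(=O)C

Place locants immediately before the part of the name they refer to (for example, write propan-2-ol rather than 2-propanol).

Counting along the main chain through the carbonyl gives 7 carbons: the parent is heptane.
The principal characteristic group is a ketone (C=O on an internal carbon), named with the suffix -one.
The numbering direction is chosen so that numbering from this end puts the carbonyl group at C-2 rather than C-6.
That gives the carbonyl at C-2; an ethyl group at C-4.
The name is 4-ethylheptan-2-one.

4-ethylheptan-2-one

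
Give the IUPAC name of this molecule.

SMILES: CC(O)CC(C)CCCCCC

The longest carbon chain that includes the –OH group has 10 carbons, so the parent hydride is decane.
The principal characteristic group is an alcohol (–OH), named with the suffix -ol.
Number the chain so that numbering from this end puts the hydroxyl group at C-2 rather than C-9.
This places the hydroxyl at C-2; a methyl group at C-4.
The name is 4-methyldecan-2-ol.

4-methyldecan-2-ol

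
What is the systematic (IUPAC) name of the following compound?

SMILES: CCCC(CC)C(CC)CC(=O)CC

The longest chain bearing the carbonyl is 9 carbons long (nonane).
The highest-priority functional group is a ketone (C=O on an internal carbon), so the name ends in -one.
Choose the numbering such that numbering from this end puts the carbonyl group at C-3 rather than C-7.
This places the carbonyl at C-3; ethyl groups at C-5 and C-6.
The name is 5,6-diethylnonan-3-one.

5,6-diethylnonan-3-one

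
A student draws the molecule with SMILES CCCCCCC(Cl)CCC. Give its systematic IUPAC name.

The longest continuous carbon chain has 10 atoms, so the parent hydride is decane.
Choose the numbering such that the substituent locant set {4} is lower than {7} at the first point of difference.
This places a chloro group at C-4.
Putting it together: 4-chlorodecane.

4-chlorodecane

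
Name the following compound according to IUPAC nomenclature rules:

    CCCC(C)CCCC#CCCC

Counting along the main chain through the multiple bond gives 12 carbons: the parent is dodecane.
There is one C≡C triple bond, indicated by the ending -yne.
Choose the numbering such that numbering from this end puts the triple bond at C-4 rather than C-8.
With this numbering: the triple bond between C-4 and C-5; a methyl group at C-9.
Putting it together: 9-methyldodec-4-yne.

9-methyldodec-4-yne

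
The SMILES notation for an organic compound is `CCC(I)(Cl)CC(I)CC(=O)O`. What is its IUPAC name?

The longest chain bearing the –COOH group is 7 carbons long (heptane).
A carboxylic acid (terminal –COOH) is the principal characteristic group, giving the suffix -oic acid.
Choose the numbering such that the carboxylic acid carbon is C-1 by definition.
With this numbering: a chloro group at C-5; iodo groups at C-3 and C-5.
Prefixes are listed alphabetically: chloro, iodo.
The name is 5-chloro-3,5-diiodoheptanoic acid.

5-chloro-3,5-diiodoheptanoic acid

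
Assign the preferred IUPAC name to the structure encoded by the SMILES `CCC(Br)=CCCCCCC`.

3-bromodec-3-ene

Counting along the main chain through the multiple bond gives 10 carbons: the parent is decane.
A C=C double bond in the chain gives the infix -ene-.
Choose the numbering such that numbering from this end puts the double bond at C-3 rather than C-7.
This places the double bond between C-3 and C-4; a bromo group at C-3.
Assembling the pieces gives 3-bromodec-3-ene.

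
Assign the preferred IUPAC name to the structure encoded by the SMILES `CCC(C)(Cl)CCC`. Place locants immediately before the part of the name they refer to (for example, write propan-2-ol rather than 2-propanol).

The longest carbon chain is 6 atoms: the parent is hexane.
Number the chain so that the substituent locant set {3,3} is lower than {4,4} at the first point of difference.
With this numbering: a chloro group at C-3; a methyl group at C-3.
The substituents are ordered alphabetically, ignoring any di-/tri- multipliers.
The name is 3-chloro-3-methylhexane.

3-chloro-3-methylhexane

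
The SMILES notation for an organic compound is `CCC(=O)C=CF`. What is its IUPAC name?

The longest chain bearing the carbonyl and the multiple bond is 5 carbons long (pentane).
The highest-priority functional group is a ketone (C=O on an internal carbon), so the name ends in -one.
A C=C double bond in the chain gives the infix -ene-.
Choose the numbering such that numbering from this end puts the double bond at C-1 rather than C-4.
That gives the carbonyl at C-3; the double bond between C-1 and C-2; a fluoro group at C-1.
Assembling the pieces gives 1-fluoropent-1-en-3-one.

1-fluoropent-1-en-3-one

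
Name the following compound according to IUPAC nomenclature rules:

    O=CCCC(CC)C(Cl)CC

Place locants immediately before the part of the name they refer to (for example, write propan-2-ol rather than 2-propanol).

5-chloro-4-ethylheptanal

Counting along the main chain through the –CHO group gives 7 carbons: the parent is heptane.
An aldehyde (terminal –CHO) is the principal characteristic group, giving the suffix -al.
The numbering direction is chosen so that the aldehyde carbon is C-1 by definition.
That gives a chloro group at C-5; an ethyl group at C-4.
The substituents are ordered alphabetically, ignoring any di-/tri- multipliers.
Assembling the pieces gives 5-chloro-4-ethylheptanal.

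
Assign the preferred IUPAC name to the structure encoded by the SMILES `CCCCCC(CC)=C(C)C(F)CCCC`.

The longest chain bearing the multiple bond is 12 carbons long (dodecane).
There is one C=C double bond, indicated by the ending -ene.
The numbering direction is chosen so that the substituent locant set {5,6,7} is lower than {6,7,8} at the first point of difference.
That gives the double bond between C-6 and C-7; an ethyl group at C-7; a fluoro group at C-5; a methyl group at C-6.
Substituent prefixes are cited in alphabetical order (multiplying prefixes like di-/tri- are ignored for ordering).
The name is 7-ethyl-5-fluoro-6-methyldodec-6-ene.

7-ethyl-5-fluoro-6-methyldodec-6-ene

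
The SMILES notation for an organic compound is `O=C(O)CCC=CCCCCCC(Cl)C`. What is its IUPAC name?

11-chlorododec-4-enoic acid

The longest chain bearing the –COOH group and the multiple bond is 12 carbons long (dodecane).
The highest-priority functional group is a carboxylic acid (terminal –COOH), so the name ends in -oic acid.
A C=C double bond in the chain gives the infix -ene-.
Number the chain so that the carboxylic acid carbon is C-1 by definition.
This places the double bond between C-4 and C-5; a chloro group at C-11.
Assembling the pieces gives 11-chlorododec-4-enoic acid.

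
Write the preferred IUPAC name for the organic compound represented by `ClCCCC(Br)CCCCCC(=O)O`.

The longest carbon chain that includes the –COOH group has 10 carbons, so the parent hydride is decane.
A carboxylic acid (terminal –COOH) is the principal characteristic group, giving the suffix -oic acid.
Choose the numbering such that the carboxylic acid carbon is C-1 by definition.
This places a bromo group at C-7; a chloro group at C-10.
Substituent prefixes are cited in alphabetical order (multiplying prefixes like di-/tri- are ignored for ordering).
Putting it together: 7-bromo-10-chlorodecanoic acid.

7-bromo-10-chlorodecanoic acid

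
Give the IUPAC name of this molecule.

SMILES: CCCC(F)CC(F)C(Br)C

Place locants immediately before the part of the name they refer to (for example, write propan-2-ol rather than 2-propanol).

2-bromo-3,5-difluorooctane

The longest continuous carbon chain has 8 atoms, so the parent hydride is octane.
Choose the numbering such that the substituent locant set {2,3,5} is lower than {4,6,7} at the first point of difference.
That gives a bromo group at C-2; fluoro groups at C-3 and C-5.
The substituents are ordered alphabetically, ignoring any di-/tri- multipliers.
Assembling the pieces gives 2-bromo-3,5-difluorooctane.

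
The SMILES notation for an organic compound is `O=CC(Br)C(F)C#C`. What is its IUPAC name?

The longest carbon chain that includes the –CHO group and the multiple bond has 5 carbons, so the parent hydride is pentane.
The highest-priority functional group is an aldehyde (terminal –CHO), so the name ends in -al.
There is one C≡C triple bond, indicated by the ending -yne.
Choose the numbering such that the aldehyde carbon is C-1 by definition.
This places the triple bond between C-4 and C-5; a bromo group at C-2; a fluoro group at C-3.
The substituents are ordered alphabetically, ignoring any di-/tri- multipliers.
The name is 2-bromo-3-fluoropent-4-ynal.

2-bromo-3-fluoropent-4-ynal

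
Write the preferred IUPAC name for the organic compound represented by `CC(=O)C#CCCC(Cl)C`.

The longest chain bearing the carbonyl and the multiple bond is 8 carbons long (octane).
The highest-priority functional group is a ketone (C=O on an internal carbon), so the name ends in -one.
The chain contains a C≡C triple bond, so the unsaturation ending is -yne.
The numbering direction is chosen so that numbering from this end puts the carbonyl group at C-2 rather than C-7.
This places the carbonyl at C-2; the triple bond between C-3 and C-4; a chloro group at C-7.
The name is 7-chlorooct-3-yn-2-one.

7-chlorooct-3-yn-2-one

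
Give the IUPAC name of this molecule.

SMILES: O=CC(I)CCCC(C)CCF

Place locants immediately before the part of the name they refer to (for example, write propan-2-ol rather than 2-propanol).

8-fluoro-2-iodo-6-methyloctanal

The longest carbon chain that includes the –CHO group has 8 carbons, so the parent hydride is octane.
The principal characteristic group is an aldehyde (terminal –CHO), named with the suffix -al.
Number the chain so that the aldehyde carbon is C-1 by definition.
That gives a fluoro group at C-8; an iodo group at C-2; a methyl group at C-6.
Substituent prefixes are cited in alphabetical order (multiplying prefixes like di-/tri- are ignored for ordering).
The name is 8-fluoro-2-iodo-6-methyloctanal.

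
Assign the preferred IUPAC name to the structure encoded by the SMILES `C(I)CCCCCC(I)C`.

1,7-diiodooctane

The parent chain contains 8 carbons (octane).
Choose the numbering such that the substituent locant set {1,7} is lower than {2,8} at the first point of difference.
With this numbering: iodo groups at C-1 and C-7.
The name is 1,7-diiodooctane.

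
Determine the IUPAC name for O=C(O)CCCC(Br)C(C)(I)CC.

Counting along the main chain through the –COOH group gives 8 carbons: the parent is octane.
The highest-priority functional group is a carboxylic acid (terminal –COOH), so the name ends in -oic acid.
The numbering direction is chosen so that the carboxylic acid carbon is C-1 by definition.
That gives a bromo group at C-5; an iodo group at C-6; a methyl group at C-6.
The substituents are ordered alphabetically, ignoring any di-/tri- multipliers.
The name is 5-bromo-6-iodo-6-methyloctanoic acid.

5-bromo-6-iodo-6-methyloctanoic acid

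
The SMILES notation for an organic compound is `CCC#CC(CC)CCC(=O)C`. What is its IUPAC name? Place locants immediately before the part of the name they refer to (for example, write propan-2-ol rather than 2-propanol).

5-ethylnon-6-yn-2-one

The longest carbon chain that includes the carbonyl and the multiple bond has 9 carbons, so the parent hydride is nonane.
A ketone (C=O on an internal carbon) is the principal characteristic group, giving the suffix -one.
There is one C≡C triple bond, indicated by the ending -yne.
Number the chain so that numbering from this end puts the carbonyl group at C-2 rather than C-8.
This places the carbonyl at C-2; the triple bond between C-6 and C-7; an ethyl group at C-5.
The name is 5-ethylnon-6-yn-2-one.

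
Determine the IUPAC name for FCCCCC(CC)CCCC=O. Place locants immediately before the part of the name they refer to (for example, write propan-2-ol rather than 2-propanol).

Counting along the main chain through the –CHO group gives 9 carbons: the parent is nonane.
The principal characteristic group is an aldehyde (terminal –CHO), named with the suffix -al.
Number the chain so that the aldehyde carbon is C-1 by definition.
This places an ethyl group at C-5; a fluoro group at C-9.
Substituent prefixes are cited in alphabetical order (multiplying prefixes like di-/tri- are ignored for ordering).
The name is 5-ethyl-9-fluorononanal.

5-ethyl-9-fluorononanal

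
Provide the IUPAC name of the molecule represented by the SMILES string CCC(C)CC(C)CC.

The parent chain contains 7 carbons (heptane).
The molecule is symmetric, so either numbering direction gives the same locants.
With this numbering: methyl groups at C-3 and C-5.
Putting it together: 3,5-dimethylheptane.

3,5-dimethylheptane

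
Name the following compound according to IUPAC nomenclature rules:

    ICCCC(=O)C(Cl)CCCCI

5-chloro-1,9-diiodononan-4-one

Counting along the main chain through the carbonyl gives 9 carbons: the parent is nonane.
The principal characteristic group is a ketone (C=O on an internal carbon), named with the suffix -one.
Choose the numbering such that numbering from this end puts the carbonyl group at C-4 rather than C-6.
That gives the carbonyl at C-4; a chloro group at C-5; iodo groups at C-1 and C-9.
The substituents are ordered alphabetically, ignoring any di-/tri- multipliers.
Putting it together: 5-chloro-1,9-diiodononan-4-one.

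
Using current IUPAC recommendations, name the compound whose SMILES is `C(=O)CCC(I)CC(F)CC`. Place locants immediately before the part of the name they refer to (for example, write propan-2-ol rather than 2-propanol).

The longest chain bearing the –CHO group is 8 carbons long (octane).
The highest-priority functional group is an aldehyde (terminal –CHO), so the name ends in -al.
Number the chain so that the aldehyde carbon is C-1 by definition.
That gives a fluoro group at C-6; an iodo group at C-4.
The substituents are ordered alphabetically, ignoring any di-/tri- multipliers.
Assembling the pieces gives 6-fluoro-4-iodooctanal.

6-fluoro-4-iodooctanal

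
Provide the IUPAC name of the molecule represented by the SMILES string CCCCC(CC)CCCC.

The parent chain contains 9 carbons (nonane).
Both numbering directions give the same locant set; either may be used.
This places an ethyl group at C-5.
The name is 5-ethylnonane.

5-ethylnonane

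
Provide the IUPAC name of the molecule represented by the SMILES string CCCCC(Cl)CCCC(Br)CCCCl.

The parent chain contains 12 carbons (dodecane).
Choose the numbering such that the substituent locant set {1,4,8} is lower than {5,9,12} at the first point of difference.
That gives a bromo group at C-4; chloro groups at C-1 and C-8.
The substituents are ordered alphabetically, ignoring any di-/tri- multipliers.
The name is 4-bromo-1,8-dichlorododecane.

4-bromo-1,8-dichlorododecane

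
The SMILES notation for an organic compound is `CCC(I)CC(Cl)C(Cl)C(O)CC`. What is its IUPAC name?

4,5-dichloro-7-iodononan-3-ol

The longest carbon chain that includes the –OH group has 9 carbons, so the parent hydride is nonane.
The principal characteristic group is an alcohol (–OH), named with the suffix -ol.
Number the chain so that numbering from this end puts the hydroxyl group at C-3 rather than C-7.
That gives the hydroxyl at C-3; chloro groups at C-4 and C-5; an iodo group at C-7.
Prefixes are listed alphabetically: chloro, iodo.
The name is 4,5-dichloro-7-iodononan-3-ol.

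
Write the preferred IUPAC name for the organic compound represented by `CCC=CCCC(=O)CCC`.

dec-7-en-4-one

The longest carbon chain that includes the carbonyl and the multiple bond has 10 carbons, so the parent hydride is decane.
A ketone (C=O on an internal carbon) is the principal characteristic group, giving the suffix -one.
The chain contains a C=C double bond, so the unsaturation ending is -ene.
The numbering direction is chosen so that numbering from this end puts the carbonyl group at C-4 rather than C-7.
With this numbering: the carbonyl at C-4; the double bond between C-7 and C-8.
The name is dec-7-en-4-one.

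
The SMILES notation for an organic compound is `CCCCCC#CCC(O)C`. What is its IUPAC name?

dec-4-yn-2-ol

The longest chain bearing the –OH group and the multiple bond is 10 carbons long (decane).
The highest-priority functional group is an alcohol (–OH), so the name ends in -ol.
The chain contains a C≡C triple bond, so the unsaturation ending is -yne.
Number the chain so that numbering from this end puts the hydroxyl group at C-2 rather than C-9.
That gives the hydroxyl at C-2; the triple bond between C-4 and C-5.
The name is dec-4-yn-2-ol.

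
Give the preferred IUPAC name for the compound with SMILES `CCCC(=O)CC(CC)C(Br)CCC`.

7-bromo-6-ethyldecan-4-one

The longest carbon chain that includes the carbonyl has 10 carbons, so the parent hydride is decane.
The principal characteristic group is a ketone (C=O on an internal carbon), named with the suffix -one.
The numbering direction is chosen so that numbering from this end puts the carbonyl group at C-4 rather than C-7.
That gives the carbonyl at C-4; a bromo group at C-7; an ethyl group at C-6.
Substituent prefixes are cited in alphabetical order (multiplying prefixes like di-/tri- are ignored for ordering).
Putting it together: 7-bromo-6-ethyldecan-4-one.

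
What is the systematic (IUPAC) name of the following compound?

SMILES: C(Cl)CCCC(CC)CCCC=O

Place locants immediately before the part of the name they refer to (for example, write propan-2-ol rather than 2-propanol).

9-chloro-5-ethylnonanal

The longest chain bearing the –CHO group is 9 carbons long (nonane).
The principal characteristic group is an aldehyde (terminal –CHO), named with the suffix -al.
Choose the numbering such that the aldehyde carbon is C-1 by definition.
That gives a chloro group at C-9; an ethyl group at C-5.
The substituents are ordered alphabetically, ignoring any di-/tri- multipliers.
Putting it together: 9-chloro-5-ethylnonanal.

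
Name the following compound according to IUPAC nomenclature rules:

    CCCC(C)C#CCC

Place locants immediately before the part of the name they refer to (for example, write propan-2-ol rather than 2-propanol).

5-methyloct-3-yne

Counting along the main chain through the multiple bond gives 8 carbons: the parent is octane.
A C≡C triple bond in the chain gives the infix -yne-.
Number the chain so that numbering from this end puts the triple bond at C-3 rather than C-5.
That gives the triple bond between C-3 and C-4; a methyl group at C-5.
Assembling the pieces gives 5-methyloct-3-yne.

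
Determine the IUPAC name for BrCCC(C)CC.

The parent chain contains 5 carbons (pentane).
Choose the numbering such that the substituent locant set {1,3} is lower than {3,5} at the first point of difference.
That gives a bromo group at C-1; a methyl group at C-3.
Substituent prefixes are cited in alphabetical order (multiplying prefixes like di-/tri- are ignored for ordering).
Assembling the pieces gives 1-bromo-3-methylpentane.

1-bromo-3-methylpentane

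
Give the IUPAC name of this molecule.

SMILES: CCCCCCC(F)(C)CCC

4-fluoro-4-methyldecane

The longest continuous carbon chain has 10 atoms, so the parent hydride is decane.
Number the chain so that the substituent locant set {4,4} is lower than {7,7} at the first point of difference.
That gives a fluoro group at C-4; a methyl group at C-4.
Prefixes are listed alphabetically: fluoro, methyl.
Putting it together: 4-fluoro-4-methyldecane.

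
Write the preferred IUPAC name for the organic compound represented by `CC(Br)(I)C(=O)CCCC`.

2-bromo-2-iodoheptan-3-one

The longest carbon chain that includes the carbonyl has 7 carbons, so the parent hydride is heptane.
The principal characteristic group is a ketone (C=O on an internal carbon), named with the suffix -one.
The numbering direction is chosen so that numbering from this end puts the carbonyl group at C-3 rather than C-5.
That gives the carbonyl at C-3; a bromo group at C-2; an iodo group at C-2.
The substituents are ordered alphabetically, ignoring any di-/tri- multipliers.
The name is 2-bromo-2-iodoheptan-3-one.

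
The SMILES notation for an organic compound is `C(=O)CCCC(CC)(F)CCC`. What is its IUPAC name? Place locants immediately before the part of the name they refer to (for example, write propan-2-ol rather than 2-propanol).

5-ethyl-5-fluorooctanal

Counting along the main chain through the –CHO group gives 8 carbons: the parent is octane.
The principal characteristic group is an aldehyde (terminal –CHO), named with the suffix -al.
The numbering direction is chosen so that the aldehyde carbon is C-1 by definition.
With this numbering: an ethyl group at C-5; a fluoro group at C-5.
The substituents are ordered alphabetically, ignoring any di-/tri- multipliers.
Assembling the pieces gives 5-ethyl-5-fluorooctanal.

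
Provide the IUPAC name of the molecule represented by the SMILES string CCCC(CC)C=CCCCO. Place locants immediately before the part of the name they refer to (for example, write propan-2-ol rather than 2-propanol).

6-ethylnon-4-en-1-ol

The longest carbon chain that includes the –OH group and the multiple bond has 9 carbons, so the parent hydride is nonane.
The highest-priority functional group is an alcohol (–OH), so the name ends in -ol.
There is one C=C double bond, indicated by the ending -ene.
Number the chain so that numbering from this end puts the hydroxyl group at C-1 rather than C-9.
That gives the hydroxyl at C-1; the double bond between C-4 and C-5; an ethyl group at C-6.
Putting it together: 6-ethylnon-4-en-1-ol.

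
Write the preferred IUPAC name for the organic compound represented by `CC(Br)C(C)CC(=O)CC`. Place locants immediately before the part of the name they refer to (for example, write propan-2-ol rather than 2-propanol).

Counting along the main chain through the carbonyl gives 7 carbons: the parent is heptane.
The highest-priority functional group is a ketone (C=O on an internal carbon), so the name ends in -one.
Choose the numbering such that numbering from this end puts the carbonyl group at C-3 rather than C-5.
This places the carbonyl at C-3; a bromo group at C-6; a methyl group at C-5.
The substituents are ordered alphabetically, ignoring any di-/tri- multipliers.
Assembling the pieces gives 6-bromo-5-methylheptan-3-one.

6-bromo-5-methylheptan-3-one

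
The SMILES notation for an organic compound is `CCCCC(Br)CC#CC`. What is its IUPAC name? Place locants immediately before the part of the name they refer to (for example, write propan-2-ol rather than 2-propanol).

Counting along the main chain through the multiple bond gives 9 carbons: the parent is nonane.
A C≡C triple bond in the chain gives the infix -yne-.
Number the chain so that numbering from this end puts the triple bond at C-2 rather than C-7.
That gives the triple bond between C-2 and C-3; a bromo group at C-5.
Assembling the pieces gives 5-bromonon-2-yne.

5-bromonon-2-yne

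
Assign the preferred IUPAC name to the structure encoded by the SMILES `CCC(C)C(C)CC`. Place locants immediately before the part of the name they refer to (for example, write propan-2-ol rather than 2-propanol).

3,4-dimethylhexane

The longest continuous carbon chain has 6 atoms, so the parent hydride is hexane.
Numbering from either end gives identical locants here.
This places methyl groups at C-3 and C-4.
The name is 3,4-dimethylhexane.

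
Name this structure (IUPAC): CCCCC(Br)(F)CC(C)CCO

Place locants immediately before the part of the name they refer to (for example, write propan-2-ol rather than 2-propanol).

The longest chain bearing the –OH group is 9 carbons long (nonane).
The principal characteristic group is an alcohol (–OH), named with the suffix -ol.
The numbering direction is chosen so that numbering from this end puts the hydroxyl group at C-1 rather than C-9.
That gives the hydroxyl at C-1; a bromo group at C-5; a fluoro group at C-5; a methyl group at C-3.
Substituent prefixes are cited in alphabetical order (multiplying prefixes like di-/tri- are ignored for ordering).
The name is 5-bromo-5-fluoro-3-methylnonan-1-ol.

5-bromo-5-fluoro-3-methylnonan-1-ol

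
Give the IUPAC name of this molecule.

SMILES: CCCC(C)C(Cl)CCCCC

5-chloro-4-methyldecane

The longest carbon chain is 10 atoms: the parent is decane.
Choose the numbering such that the substituent locant set {4,5} is lower than {6,7} at the first point of difference.
This places a chloro group at C-5; a methyl group at C-4.
Substituent prefixes are cited in alphabetical order (multiplying prefixes like di-/tri- are ignored for ordering).
Assembling the pieces gives 5-chloro-4-methyldecane.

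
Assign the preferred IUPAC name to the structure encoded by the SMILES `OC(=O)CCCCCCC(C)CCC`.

8-methylundecanoic acid

The longest carbon chain that includes the –COOH group has 11 carbons, so the parent hydride is undecane.
The highest-priority functional group is a carboxylic acid (terminal –COOH), so the name ends in -oic acid.
Number the chain so that the carboxylic acid carbon is C-1 by definition.
With this numbering: a methyl group at C-8.
The name is 8-methylundecanoic acid.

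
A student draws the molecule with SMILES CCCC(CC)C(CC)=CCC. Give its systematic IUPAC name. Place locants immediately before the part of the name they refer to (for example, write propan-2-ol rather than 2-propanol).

Counting along the main chain through the multiple bond gives 8 carbons: the parent is octane.
The chain contains a C=C double bond, so the unsaturation ending is -ene.
Choose the numbering such that numbering from this end puts the double bond at C-3 rather than C-5.
With this numbering: the double bond between C-3 and C-4; ethyl groups at C-4 and C-5.
Putting it together: 4,5-diethyloct-3-ene.

4,5-diethyloct-3-ene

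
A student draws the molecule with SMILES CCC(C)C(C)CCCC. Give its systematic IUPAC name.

The parent chain contains 8 carbons (octane).
Choose the numbering such that the substituent locant set {3,4} is lower than {5,6} at the first point of difference.
That gives methyl groups at C-3 and C-4.
Putting it together: 3,4-dimethyloctane.

3,4-dimethyloctane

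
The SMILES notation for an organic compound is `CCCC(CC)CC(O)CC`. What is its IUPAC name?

5-ethyloctan-3-ol

Counting along the main chain through the –OH group gives 8 carbons: the parent is octane.
An alcohol (–OH) is the principal characteristic group, giving the suffix -ol.
Choose the numbering such that numbering from this end puts the hydroxyl group at C-3 rather than C-6.
With this numbering: the hydroxyl at C-3; an ethyl group at C-5.
Assembling the pieces gives 5-ethyloctan-3-ol.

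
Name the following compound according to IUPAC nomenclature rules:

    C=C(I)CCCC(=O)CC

The longest carbon chain that includes the carbonyl and the multiple bond has 8 carbons, so the parent hydride is octane.
The highest-priority functional group is a ketone (C=O on an internal carbon), so the name ends in -one.
A C=C double bond in the chain gives the infix -ene-.
The numbering direction is chosen so that numbering from this end puts the carbonyl group at C-3 rather than C-6.
That gives the carbonyl at C-3; the double bond between C-7 and C-8; an iodo group at C-7.
Assembling the pieces gives 7-iodooct-7-en-3-one.

7-iodooct-7-en-3-one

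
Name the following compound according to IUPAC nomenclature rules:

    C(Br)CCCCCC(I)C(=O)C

9-bromo-3-iodononan-2-one

The longest chain bearing the carbonyl is 9 carbons long (nonane).
A ketone (C=O on an internal carbon) is the principal characteristic group, giving the suffix -one.
Number the chain so that numbering from this end puts the carbonyl group at C-2 rather than C-8.
That gives the carbonyl at C-2; a bromo group at C-9; an iodo group at C-3.
Prefixes are listed alphabetically: bromo, iodo.
Assembling the pieces gives 9-bromo-3-iodononan-2-one.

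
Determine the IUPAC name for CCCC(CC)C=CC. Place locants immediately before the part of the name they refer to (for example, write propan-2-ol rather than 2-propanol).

4-ethylhept-2-ene

Counting along the main chain through the multiple bond gives 7 carbons: the parent is heptane.
A C=C double bond in the chain gives the infix -ene-.
Number the chain so that numbering from this end puts the double bond at C-2 rather than C-5.
With this numbering: the double bond between C-2 and C-3; an ethyl group at C-4.
Putting it together: 4-ethylhept-2-ene.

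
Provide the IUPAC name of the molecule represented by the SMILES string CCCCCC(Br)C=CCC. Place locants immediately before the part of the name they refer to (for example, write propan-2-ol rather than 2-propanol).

5-bromodec-3-ene

The longest chain bearing the multiple bond is 10 carbons long (decane).
The chain contains a C=C double bond, so the unsaturation ending is -ene.
Choose the numbering such that numbering from this end puts the double bond at C-3 rather than C-7.
That gives the double bond between C-3 and C-4; a bromo group at C-5.
Assembling the pieces gives 5-bromodec-3-ene.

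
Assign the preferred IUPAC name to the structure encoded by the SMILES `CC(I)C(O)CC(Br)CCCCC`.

The longest chain bearing the –OH group is 10 carbons long (decane).
An alcohol (–OH) is the principal characteristic group, giving the suffix -ol.
Number the chain so that numbering from this end puts the hydroxyl group at C-3 rather than C-8.
That gives the hydroxyl at C-3; a bromo group at C-5; an iodo group at C-2.
The substituents are ordered alphabetically, ignoring any di-/tri- multipliers.
Putting it together: 5-bromo-2-iododecan-3-ol.

5-bromo-2-iododecan-3-ol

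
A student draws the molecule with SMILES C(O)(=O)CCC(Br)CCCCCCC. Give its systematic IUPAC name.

4-bromoundecanoic acid

The longest chain bearing the –COOH group is 11 carbons long (undecane).
The highest-priority functional group is a carboxylic acid (terminal –COOH), so the name ends in -oic acid.
Number the chain so that the carboxylic acid carbon is C-1 by definition.
This places a bromo group at C-4.
The name is 4-bromoundecanoic acid.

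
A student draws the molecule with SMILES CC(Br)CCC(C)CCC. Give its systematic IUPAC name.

The longest continuous carbon chain has 8 atoms, so the parent hydride is octane.
Choose the numbering such that the substituent locant set {2,5} is lower than {4,7} at the first point of difference.
This places a bromo group at C-2; a methyl group at C-5.
Prefixes are listed alphabetically: bromo, methyl.
Assembling the pieces gives 2-bromo-5-methyloctane.

2-bromo-5-methyloctane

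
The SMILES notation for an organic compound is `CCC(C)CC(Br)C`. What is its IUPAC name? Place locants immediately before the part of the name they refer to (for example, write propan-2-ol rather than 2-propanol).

2-bromo-4-methylhexane

The longest continuous carbon chain has 6 atoms, so the parent hydride is hexane.
Number the chain so that the substituent locant set {2,4} is lower than {3,5} at the first point of difference.
This places a bromo group at C-2; a methyl group at C-4.
The substituents are ordered alphabetically, ignoring any di-/tri- multipliers.
Putting it together: 2-bromo-4-methylhexane.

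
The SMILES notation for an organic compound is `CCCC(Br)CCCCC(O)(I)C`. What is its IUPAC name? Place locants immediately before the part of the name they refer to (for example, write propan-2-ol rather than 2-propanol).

7-bromo-2-iododecan-2-ol

The longest chain bearing the –OH group is 10 carbons long (decane).
The highest-priority functional group is an alcohol (–OH), so the name ends in -ol.
Number the chain so that numbering from this end puts the hydroxyl group at C-2 rather than C-9.
With this numbering: the hydroxyl at C-2; a bromo group at C-7; an iodo group at C-2.
Substituent prefixes are cited in alphabetical order (multiplying prefixes like di-/tri- are ignored for ordering).
Assembling the pieces gives 7-bromo-2-iododecan-2-ol.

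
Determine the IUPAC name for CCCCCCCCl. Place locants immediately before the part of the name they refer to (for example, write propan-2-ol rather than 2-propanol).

The longest carbon chain is 7 atoms: the parent is heptane.
Choose the numbering such that the substituent locant set {1} is lower than {7} at the first point of difference.
This places a chloro group at C-1.
The name is 1-chloroheptane.

1-chloroheptane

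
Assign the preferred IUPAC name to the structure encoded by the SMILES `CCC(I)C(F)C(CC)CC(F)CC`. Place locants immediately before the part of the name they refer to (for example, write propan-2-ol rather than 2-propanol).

5-ethyl-4,7-difluoro-3-iodononane

The parent chain contains 9 carbons (nonane).
The numbering direction is chosen so that the substituent locant set {3,4,5,7} is lower than {3,5,6,7} at the first point of difference.
With this numbering: an ethyl group at C-5; fluoro groups at C-4 and C-7; an iodo group at C-3.
Substituent prefixes are cited in alphabetical order (multiplying prefixes like di-/tri- are ignored for ordering).
Putting it together: 5-ethyl-4,7-difluoro-3-iodononane.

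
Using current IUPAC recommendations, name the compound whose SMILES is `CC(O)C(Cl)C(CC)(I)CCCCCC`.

The longest chain bearing the –OH group is 10 carbons long (decane).
An alcohol (–OH) is the principal characteristic group, giving the suffix -ol.
Choose the numbering such that numbering from this end puts the hydroxyl group at C-2 rather than C-9.
This places the hydroxyl at C-2; a chloro group at C-3; an ethyl group at C-4; an iodo group at C-4.
Prefixes are listed alphabetically: chloro, ethyl, iodo.
Assembling the pieces gives 3-chloro-4-ethyl-4-iododecan-2-ol.

3-chloro-4-ethyl-4-iododecan-2-ol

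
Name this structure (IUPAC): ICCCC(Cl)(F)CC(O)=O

3-chloro-3-fluoro-6-iodohexanoic acid

The longest carbon chain that includes the –COOH group has 6 carbons, so the parent hydride is hexane.
A carboxylic acid (terminal –COOH) is the principal characteristic group, giving the suffix -oic acid.
The numbering direction is chosen so that the carboxylic acid carbon is C-1 by definition.
That gives a chloro group at C-3; a fluoro group at C-3; an iodo group at C-6.
The substituents are ordered alphabetically, ignoring any di-/tri- multipliers.
The name is 3-chloro-3-fluoro-6-iodohexanoic acid.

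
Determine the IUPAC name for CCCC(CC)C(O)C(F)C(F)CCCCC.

The longest carbon chain that includes the –OH group has 12 carbons, so the parent hydride is dodecane.
The principal characteristic group is an alcohol (–OH), named with the suffix -ol.
The numbering direction is chosen so that numbering from this end puts the hydroxyl group at C-5 rather than C-8.
With this numbering: the hydroxyl at C-5; an ethyl group at C-4; fluoro groups at C-6 and C-7.
Prefixes are listed alphabetically: ethyl, fluoro.
Assembling the pieces gives 4-ethyl-6,7-difluorododecan-5-ol.

4-ethyl-6,7-difluorododecan-5-ol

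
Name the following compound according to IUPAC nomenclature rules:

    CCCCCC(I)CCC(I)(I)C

The longest carbon chain is 10 atoms: the parent is decane.
Number the chain so that the substituent locant set {2,2,5} is lower than {6,9,9} at the first point of difference.
This places iodo groups at C-2 (×2) and C-5.
Putting it together: 2,2,5-triiododecane.

2,2,5-triiododecane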